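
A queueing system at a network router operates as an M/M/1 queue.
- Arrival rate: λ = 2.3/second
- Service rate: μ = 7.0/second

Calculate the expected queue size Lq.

ρ = λ/μ = 2.3/7.0 = 0.3286
For M/M/1: Lq = λ²/(μ(μ-λ))
Lq = 5.29/(7.0 × 4.70)
Lq = 0.1608 packets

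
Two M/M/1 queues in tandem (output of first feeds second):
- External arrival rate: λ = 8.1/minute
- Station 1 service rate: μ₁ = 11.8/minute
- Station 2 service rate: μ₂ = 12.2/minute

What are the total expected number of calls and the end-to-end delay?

By Jackson's theorem, each station behaves as independent M/M/1.
Station 1: ρ₁ = 8.1/11.8 = 0.6864, L₁ = ρ₁/(1-ρ₁) = λ/(μ₁-λ) = 8.1/3.70 = 2.1892
Station 2: ρ₂ = 8.1/12.2 = 0.6639, L₂ = ρ₂/(1-ρ₂) = λ/(μ₂-λ) = 8.1/4.10 = 1.9756
Total: L = L₁ + L₂ = 2.1892 + 1.9756 = 4.1648
W = L/λ = 4.1648/8.1 = 0.5142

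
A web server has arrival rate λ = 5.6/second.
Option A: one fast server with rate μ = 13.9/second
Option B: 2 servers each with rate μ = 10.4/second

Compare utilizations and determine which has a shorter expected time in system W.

Option A: single server μ = 13.9 (M/M/1)
  ρ_A = 5.6/13.9 = 0.4029
  W_A = 1/(μ-λ) = 1/(13.9-5.6) = 1/8.30 = 0.1205

Option B: 2 servers μ = 10.4 (M/M/2)
  ρ_B = λ/(cμ) = 5.6/(2×10.4) = 0.2692
  Offered load a = λ/μ = cρ = 5.6/10.4 = 0.5385
  P₀ = [ Σₙ₌₀^1 aⁿ/n! + a^2/(2!(1-ρ)) ]⁻¹
  Σ = a^0/0! + a^1/1! = 1.0000 + 0.5385 = 1.5385
  a^2/(2!(1-ρ)) = 0.28994/(2 × 0.73077) = 0.1984
  P₀ = 1/(1.53846 + 0.198381) = 0.5758
  Lq = P₀·a^2·ρ / (2!(1-ρ)²) = 0.57576 × 0.28994 × 0.26923 / (2 × 0.53402) = 0.04208
  Wq_B = Lq/λ = 0.04208/5.6 = 0.007514
  W_B = Wq_B + 1/μ = 0.007514 + 0.09615 = 0.1037

Since W_B = 0.1037 < W_A = 0.1205, Option B (multiple servers) has the shorter time in system.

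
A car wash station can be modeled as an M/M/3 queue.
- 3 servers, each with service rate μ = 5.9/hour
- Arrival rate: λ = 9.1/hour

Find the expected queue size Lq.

Traffic intensity: ρ = λ/(cμ) = 9.1/(3×5.9) = 0.5141
Since ρ = 0.5141 < 1, system is stable.
Offered load a = λ/μ = cρ = 9.1/5.9 = 1.5424
P₀ = [ Σₙ₌₀^2 aⁿ/n! + a^3/(3!(1-ρ)) ]⁻¹
Σ = a^0/0! + a^1/1! + a^2/2! = 1.00000 + 1.54237 + 1.18946 = 3.7318
a^3/(3!(1-ρ)) = 3.6692/(6 × 0.4859) = 1.2586
P₀ = 1/(3.7318 + 1.2586) = 0.2004
Lq = P₀·a^3·ρ / (3!(1-ρ)²) = 0.2004 × 3.6692 × 0.5141 / (6 × 0.2361) = 0.2669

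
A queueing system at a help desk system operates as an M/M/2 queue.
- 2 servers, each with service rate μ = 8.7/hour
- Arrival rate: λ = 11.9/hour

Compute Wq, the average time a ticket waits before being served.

Traffic intensity: ρ = λ/(cμ) = 11.9/(2×8.7) = 0.6839
Since ρ = 0.6839 < 1, system is stable.
Offered load a = λ/μ = cρ = 11.9/8.7 = 1.3678
P₀ = [ Σₙ₌₀^1 aⁿ/n! + a^2/(2!(1-ρ)) ]⁻¹
Σ = a^0/0! + a^1/1! = 1.0000 + 1.3678 = 2.3678
a^2/(2!(1-ρ)) = 1.87092/(2 × 0.316092) = 2.9595
P₀ = 1/(2.3678 + 2.9595) = 0.1877
Lq = P₀·a^2·ρ / (2!(1-ρ)²) = 0.187713 × 1.87092 × 0.683908 / (2 × 0.0999141) = 1.2020
Wq = Lq/λ = 1.2020/11.9 = 0.1010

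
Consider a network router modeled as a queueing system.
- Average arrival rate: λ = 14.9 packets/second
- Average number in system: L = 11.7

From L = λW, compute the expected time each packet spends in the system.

Little's Law: L = λW, so W = L/λ
W = 11.7/14.9 = 0.7852 seconds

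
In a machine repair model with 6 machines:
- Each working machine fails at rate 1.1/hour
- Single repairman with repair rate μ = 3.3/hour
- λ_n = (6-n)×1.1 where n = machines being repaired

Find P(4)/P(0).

P(4)/P(0) = ∏_{i=0}^{4-1} λ_i/μ_{i+1}
= (6-0)×1.1/3.3 × (6-1)×1.1/3.3 × (6-2)×1.1/3.3 × (6-3)×1.1/3.3
= 4.4444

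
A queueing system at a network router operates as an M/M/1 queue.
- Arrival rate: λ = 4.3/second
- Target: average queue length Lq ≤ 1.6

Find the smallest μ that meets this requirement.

For M/M/1: Lq = λ²/(μ(μ-λ))
Need Lq ≤ 1.6, i.e. μ(μ-λ) ≥ λ²/1.6
μ² - 4.3μ - 18.49/1.6 ≥ 0  →  μ² - 4.3μ - 11.55625 ≥ 0
Quadratic formula (positive root): μ = [λ + √(λ² + 4×11.55625)]/2
Discriminant: 18.49 + 4×11.55625 = 64.7150, √64.7150 = 8.0446
μ ≥ (4.3 + 8.0446)/2 = 6.1723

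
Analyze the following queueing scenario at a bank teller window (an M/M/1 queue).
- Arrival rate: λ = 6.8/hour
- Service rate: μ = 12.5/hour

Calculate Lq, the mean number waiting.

ρ = λ/μ = 6.8/12.5 = 0.5440
For M/M/1: Lq = λ²/(μ(μ-λ))
Lq = 46.24/(12.5 × 5.70)
Lq = 0.6490 transactions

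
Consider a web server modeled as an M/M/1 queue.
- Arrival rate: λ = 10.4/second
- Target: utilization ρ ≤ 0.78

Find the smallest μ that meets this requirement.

ρ = λ/μ, so μ = λ/ρ
μ ≥ 10.4/0.78 = 13.3333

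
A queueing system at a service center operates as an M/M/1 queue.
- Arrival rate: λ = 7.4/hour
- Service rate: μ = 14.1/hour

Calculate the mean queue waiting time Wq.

First, compute utilization: ρ = λ/μ = 7.4/14.1 = 0.5248
For M/M/1: Wq = λ/(μ(μ-λ))
Wq = 7.4/(14.1 × (14.1-7.4))
Wq = 7.4/(14.1 × 6.70)
Wq = 0.07833 hours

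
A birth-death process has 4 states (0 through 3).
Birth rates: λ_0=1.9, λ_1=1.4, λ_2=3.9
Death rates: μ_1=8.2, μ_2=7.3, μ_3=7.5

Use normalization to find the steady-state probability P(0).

Ratios P(n)/P(0) = (λ₀···λₙ₋₁)/(μ₁···μₙ):
P(1)/P(0) = (1.9)/(8.2) = 0.2317
P(2)/P(0) = (1.9×1.4)/(8.2×7.3) = 0.04444
P(3)/P(0) = (1.9×1.4×3.9)/(8.2×7.3×7.5) = 0.02311

Normalization: ∑ P(n) = 1
P(0) × (1.0000 + 0.2317 + 0.04444 + 0.02311) = 1
P(0) × 1.29925 = 1
P(0) = 1/1.29925 = 0.7697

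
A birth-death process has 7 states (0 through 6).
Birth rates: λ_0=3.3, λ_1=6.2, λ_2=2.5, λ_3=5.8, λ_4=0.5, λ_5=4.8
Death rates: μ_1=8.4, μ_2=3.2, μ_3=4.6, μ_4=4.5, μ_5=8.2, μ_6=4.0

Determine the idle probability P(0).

Ratios P(n)/P(0) = (λ₀···λₙ₋₁)/(μ₁···μₙ):
P(1)/P(0) = (3.3)/(8.4) = 0.39286
P(2)/P(0) = (3.3×6.2)/(8.4×3.2) = 0.76116
P(3)/P(0) = (3.3×6.2×2.5)/(8.4×3.2×4.6) = 0.41367
P(4)/P(0) = (3.3×6.2×2.5×5.8)/(8.4×3.2×4.6×4.5) = 0.53318
P(5)/P(0) = (3.3×6.2×2.5×5.8×0.5)/(8.4×3.2×4.6×4.5×8.2) = 0.032511
P(6)/P(0) = (3.3×6.2×2.5×5.8×0.5×4.8)/(8.4×3.2×4.6×4.5×8.2×4.0) = 0.039013

Normalization: ∑ P(n) = 1
P(0) × (1.0000 + 0.39286 + 0.76116 + 0.41367 + 0.53318 + 0.032511 + 0.039013) = 1
P(0) × 3.1724 = 1
P(0) = 1/3.1724 = 0.3152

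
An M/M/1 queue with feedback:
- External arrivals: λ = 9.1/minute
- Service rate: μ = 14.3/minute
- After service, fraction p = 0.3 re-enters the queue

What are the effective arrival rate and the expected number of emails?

Effective arrival rate: λ_eff = λ/(1-p) = 9.1/(1-0.3) = 9.1/0.70 = 13.0000
ρ = λ_eff/μ = 13.0000/14.3 = 0.909091
L = ρ/(1-ρ) = 0.909091/(1-0.909091) = 10.0000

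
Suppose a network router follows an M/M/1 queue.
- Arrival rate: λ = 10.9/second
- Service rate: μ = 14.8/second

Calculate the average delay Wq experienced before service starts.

First, compute utilization: ρ = λ/μ = 10.9/14.8 = 0.7365
For M/M/1: Wq = λ/(μ(μ-λ))
Wq = 10.9/(14.8 × (14.8-10.9))
Wq = 10.9/(14.8 × 3.90)
Wq = 0.1888 seconds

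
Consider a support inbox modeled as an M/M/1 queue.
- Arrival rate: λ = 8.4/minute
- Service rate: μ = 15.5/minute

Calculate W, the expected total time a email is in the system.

First, compute utilization: ρ = λ/μ = 8.4/15.5 = 0.5419
For M/M/1: W = 1/(μ-λ)
W = 1/(15.5-8.4) = 1/7.10
W = 0.1408 minutes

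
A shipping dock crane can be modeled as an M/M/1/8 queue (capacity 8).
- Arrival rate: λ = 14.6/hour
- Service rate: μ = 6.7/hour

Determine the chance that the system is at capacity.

ρ = λ/μ = 14.6/6.7 = 2.1791
P₀ = (1-ρ)/(1-ρ^(K+1)) = (1-2.1791)/(1-2.1791^9) = -1.1791/-1106.8844 = 0.001065
P_K = P₀×ρ^K = 0.0010652 × 2.1791^8 = 0.0010652 × 508.4137 = 0.5416
Blocking probability = 54.16%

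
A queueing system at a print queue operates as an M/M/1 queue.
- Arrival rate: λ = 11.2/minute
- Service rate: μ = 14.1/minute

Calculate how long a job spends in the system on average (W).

First, compute utilization: ρ = λ/μ = 11.2/14.1 = 0.7943
For M/M/1: W = 1/(μ-λ)
W = 1/(14.1-11.2) = 1/2.90
W = 0.3448 minutes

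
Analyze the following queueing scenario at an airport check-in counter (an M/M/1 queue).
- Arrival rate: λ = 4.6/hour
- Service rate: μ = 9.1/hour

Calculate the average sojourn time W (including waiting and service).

First, compute utilization: ρ = λ/μ = 4.6/9.1 = 0.5055
For M/M/1: W = 1/(μ-λ)
W = 1/(9.1-4.6) = 1/4.50
W = 0.2222 hours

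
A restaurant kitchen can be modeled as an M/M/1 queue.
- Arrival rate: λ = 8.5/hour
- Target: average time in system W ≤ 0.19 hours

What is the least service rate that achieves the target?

For M/M/1: W = 1/(μ-λ)
Need W ≤ 0.19, so 1/(μ-λ) ≤ 0.19
μ - λ ≥ 1/0.19 = 5.2632
μ ≥ 8.5 + 5.2632 = 13.7632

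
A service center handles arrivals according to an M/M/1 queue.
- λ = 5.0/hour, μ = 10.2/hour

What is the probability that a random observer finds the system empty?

ρ = λ/μ = 5.0/10.2 = 0.4902
P(0) = 1 - ρ = 1 - 0.4902 = 0.5098
The server is idle 50.98% of the time.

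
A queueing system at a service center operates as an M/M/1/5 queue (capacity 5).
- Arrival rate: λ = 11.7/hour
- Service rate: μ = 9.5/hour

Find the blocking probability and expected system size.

ρ = λ/μ = 11.7/9.5 = 1.23158
P₀ = (1-ρ)/(1-ρ^(K+1)) = (1-1.23158)/(1-1.23158^6) = -0.23158/-2.4896 = 0.09302
P_K = P₀×ρ^K = 0.09302 × 1.23158^5 = 0.09302 × 2.8334 = 0.2636
Blocking probability P_5 = 0.2636 (26.36%)
L = ρ[1 - (K+1)ρ^K + Kρ^(K+1)] / [(1-ρ)(1-ρ^(K+1))]
L = 1.23158 × (1 - 6×2.83343 + 5×3.48960) / ((1 - 1.23158) × (1 - 3.48960)) = 3.0919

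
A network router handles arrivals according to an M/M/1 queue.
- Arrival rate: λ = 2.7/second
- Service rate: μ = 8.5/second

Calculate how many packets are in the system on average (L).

ρ = λ/μ = 2.7/8.5 = 0.3176
For M/M/1: L = λ/(μ-λ)
L = 2.7/(8.5-2.7) = 2.7/5.80
L = 0.4655 packets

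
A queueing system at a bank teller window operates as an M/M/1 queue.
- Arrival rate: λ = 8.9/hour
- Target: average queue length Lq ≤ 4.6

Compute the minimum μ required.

For M/M/1: Lq = λ²/(μ(μ-λ))
Need Lq ≤ 4.6, i.e. μ(μ-λ) ≥ λ²/4.6
μ² - 8.9μ - 79.21/4.6 ≥ 0  →  μ² - 8.9μ - 17.21957 ≥ 0
Quadratic formula (positive root): μ = [λ + √(λ² + 4×17.21957)]/2
Discriminant: 79.21 + 4×17.21957 = 148.0883, √148.0883 = 12.1692
μ ≥ (8.9 + 12.1692)/2 = 10.5346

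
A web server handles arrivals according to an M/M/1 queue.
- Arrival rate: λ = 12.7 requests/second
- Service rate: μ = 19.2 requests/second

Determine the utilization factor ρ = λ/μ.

Server utilization: ρ = λ/μ
ρ = 12.7/19.2 = 0.6615
The server is busy 66.15% of the time.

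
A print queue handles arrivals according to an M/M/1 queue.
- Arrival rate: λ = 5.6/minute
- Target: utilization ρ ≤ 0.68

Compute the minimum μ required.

ρ = λ/μ, so μ = λ/ρ
μ ≥ 5.6/0.68 = 8.2353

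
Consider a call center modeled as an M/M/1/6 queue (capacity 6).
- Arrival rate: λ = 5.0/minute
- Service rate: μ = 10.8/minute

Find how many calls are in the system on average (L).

ρ = λ/μ = 5.0/10.8 = 0.46296
P₀ = (1-ρ)/(1-ρ^(K+1)) = (1-0.46296)/(1-0.46296^7) = 0.5370/0.9954 = 0.5395
P_K = P₀×ρ^K = 0.5395 × 0.46296^6 = 0.5395 × 0.009846 = 0.005312
L = ρ[1 - (K+1)ρ^K + Kρ^(K+1)] / [(1-ρ)(1-ρ^(K+1))]
L = 0.46296 × (1 - 7×0.009846 + 6×0.004558) / ((1 - 0.46296) × (1 - 0.004558)) = 0.8300 calls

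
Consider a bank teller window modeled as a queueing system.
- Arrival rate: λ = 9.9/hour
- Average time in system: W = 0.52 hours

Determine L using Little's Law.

Little's Law: L = λW
L = 9.9 × 0.52 = 5.1480 transactions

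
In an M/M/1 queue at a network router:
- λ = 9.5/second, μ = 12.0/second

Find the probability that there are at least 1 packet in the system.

ρ = λ/μ = 9.5/12.0 = 0.7917
P(N ≥ n) = ρⁿ
P(N ≥ 1) = 0.7917^1
P(N ≥ 1) = 0.7917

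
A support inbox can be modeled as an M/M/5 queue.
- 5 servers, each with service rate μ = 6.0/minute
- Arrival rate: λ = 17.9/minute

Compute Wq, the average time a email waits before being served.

Traffic intensity: ρ = λ/(cμ) = 17.9/(5×6.0) = 0.5967
Since ρ = 0.5967 < 1, system is stable.
Offered load a = λ/μ = cρ = 17.9/6.0 = 2.9833
P₀ = [ Σₙ₌₀^4 aⁿ/n! + a^5/(5!(1-ρ)) ]⁻¹
Σ = a^0/0! + a^1/1! + a^2/2! + a^3/3! + a^4/4! = 1.00000 + 2.98333 + 4.45014 + 4.42542 + 3.30062 = 16.1595
a^5/(5!(1-ρ)) = 236.3246/(120 × 0.403333) = 4.8827
P₀ = 1/(16.1595 + 4.8827) = 0.04752
Lq = P₀·a^5·ρ / (5!(1-ρ)²) = 0.047523 × 236.3246 × 0.59667 / (120 × 0.16268) = 0.3433
Wq = Lq/λ = 0.3433/17.9 = 0.01918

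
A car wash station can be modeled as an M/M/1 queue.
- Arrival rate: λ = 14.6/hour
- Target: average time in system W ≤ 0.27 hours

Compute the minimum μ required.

For M/M/1: W = 1/(μ-λ)
Need W ≤ 0.27, so 1/(μ-λ) ≤ 0.27
μ - λ ≥ 1/0.27 = 3.7037
μ ≥ 14.6 + 3.7037 = 18.3037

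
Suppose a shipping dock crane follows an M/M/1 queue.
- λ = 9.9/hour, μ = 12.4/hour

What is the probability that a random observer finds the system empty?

ρ = λ/μ = 9.9/12.4 = 0.7984
P(0) = 1 - ρ = 1 - 0.7984 = 0.2016
The server is idle 20.16% of the time.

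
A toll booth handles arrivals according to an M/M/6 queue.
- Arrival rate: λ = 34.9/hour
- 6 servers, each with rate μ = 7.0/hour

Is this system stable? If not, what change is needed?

Stability requires ρ = λ/(cμ) < 1
ρ = 34.9/(6 × 7.0) = 34.9/42.00 = 0.8310
Since 0.8310 < 1, the system is STABLE.
The servers are busy 83.10% of the time.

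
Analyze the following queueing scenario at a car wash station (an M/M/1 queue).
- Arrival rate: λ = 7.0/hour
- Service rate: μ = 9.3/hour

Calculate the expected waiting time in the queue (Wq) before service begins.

First, compute utilization: ρ = λ/μ = 7.0/9.3 = 0.7527
For M/M/1: Wq = λ/(μ(μ-λ))
Wq = 7.0/(9.3 × (9.3-7.0))
Wq = 7.0/(9.3 × 2.30)
Wq = 0.3273 hours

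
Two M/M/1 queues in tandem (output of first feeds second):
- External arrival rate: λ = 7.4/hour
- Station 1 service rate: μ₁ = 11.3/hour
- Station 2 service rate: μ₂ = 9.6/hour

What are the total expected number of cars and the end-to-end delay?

By Jackson's theorem, each station behaves as independent M/M/1.
Station 1: ρ₁ = 7.4/11.3 = 0.6549, L₁ = ρ₁/(1-ρ₁) = λ/(μ₁-λ) = 7.4/3.90 = 1.89744
Station 2: ρ₂ = 7.4/9.6 = 0.7708, L₂ = ρ₂/(1-ρ₂) = λ/(μ₂-λ) = 7.4/2.20 = 3.36364
Total: L = L₁ + L₂ = 1.89744 + 3.36364 = 5.2611
W = L/λ = 5.2611/7.4 = 0.7110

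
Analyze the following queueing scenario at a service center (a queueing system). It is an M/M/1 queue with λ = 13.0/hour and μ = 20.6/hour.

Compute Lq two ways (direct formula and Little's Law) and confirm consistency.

Method 1 (direct): Lq = λ²/(μ(μ-λ)) = 169.00/(20.6 × 7.60) = 1.0795

Method 2 (Little's Law):
W = 1/(μ-λ) = 1/7.60 = 0.13158
Wq = W - 1/μ = 0.13158 - 0.048544 = 0.08304
Lq = λWq = 13.0 × 0.08304 = 1.0795 ✔ (matches Method 1)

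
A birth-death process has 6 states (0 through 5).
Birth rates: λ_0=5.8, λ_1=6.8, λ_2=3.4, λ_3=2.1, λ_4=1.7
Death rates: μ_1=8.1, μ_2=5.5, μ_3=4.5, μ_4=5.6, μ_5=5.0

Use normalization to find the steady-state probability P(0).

Ratios P(n)/P(0) = (λ₀···λₙ₋₁)/(μ₁···μₙ):
P(1)/P(0) = (5.8)/(8.1) = 0.71605
P(2)/P(0) = (5.8×6.8)/(8.1×5.5) = 0.88530
P(3)/P(0) = (5.8×6.8×3.4)/(8.1×5.5×4.5) = 0.66889
P(4)/P(0) = (5.8×6.8×3.4×2.1)/(8.1×5.5×4.5×5.6) = 0.25083
P(5)/P(0) = (5.8×6.8×3.4×2.1×1.7)/(8.1×5.5×4.5×5.6×5.0) = 0.085284

Normalization: ∑ P(n) = 1
P(0) × (1.0000 + 0.71605 + 0.88530 + 0.66889 + 0.25083 + 0.085284) = 1
P(0) × 3.6064 = 1
P(0) = 1/3.6064 = 0.2773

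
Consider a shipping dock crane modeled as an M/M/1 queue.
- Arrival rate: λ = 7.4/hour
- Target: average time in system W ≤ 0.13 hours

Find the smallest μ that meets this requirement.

For M/M/1: W = 1/(μ-λ)
Need W ≤ 0.13, so 1/(μ-λ) ≤ 0.13
μ - λ ≥ 1/0.13 = 7.6923
μ ≥ 7.4 + 7.6923 = 15.0923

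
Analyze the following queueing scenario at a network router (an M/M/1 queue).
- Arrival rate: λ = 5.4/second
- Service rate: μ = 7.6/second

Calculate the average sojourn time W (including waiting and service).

First, compute utilization: ρ = λ/μ = 5.4/7.6 = 0.7105
For M/M/1: W = 1/(μ-λ)
W = 1/(7.6-5.4) = 1/2.20
W = 0.4545 seconds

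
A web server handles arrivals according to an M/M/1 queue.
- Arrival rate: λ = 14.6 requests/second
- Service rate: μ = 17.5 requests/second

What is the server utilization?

Server utilization: ρ = λ/μ
ρ = 14.6/17.5 = 0.8343
The server is busy 83.43% of the time.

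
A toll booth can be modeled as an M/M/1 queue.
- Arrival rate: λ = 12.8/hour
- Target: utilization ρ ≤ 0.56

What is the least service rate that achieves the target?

ρ = λ/μ, so μ = λ/ρ
μ ≥ 12.8/0.56 = 22.8571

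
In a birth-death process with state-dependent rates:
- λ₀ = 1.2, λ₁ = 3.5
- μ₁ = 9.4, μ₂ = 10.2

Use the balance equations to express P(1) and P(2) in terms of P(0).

Balance equations:
State 0: λ₀P₀ = μ₁P₁ → P₁ = (λ₀/μ₁)P₀ = (1.2/9.4)P₀ = 0.1277P₀
State 1: P₂ = (λ₀λ₁)/(μ₁μ₂)P₀ = (1.2×3.5)/(9.4×10.2)P₀ = 0.04380P₀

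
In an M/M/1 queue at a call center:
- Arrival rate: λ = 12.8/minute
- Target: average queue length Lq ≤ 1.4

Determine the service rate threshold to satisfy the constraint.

For M/M/1: Lq = λ²/(μ(μ-λ))
Need Lq ≤ 1.4, i.e. μ(μ-λ) ≥ λ²/1.4
μ² - 12.8μ - 163.84/1.4 ≥ 0  →  μ² - 12.8μ - 117.02857 ≥ 0
Quadratic formula (positive root): μ = [λ + √(λ² + 4×117.02857)]/2
Discriminant: 163.84 + 4×117.02857 = 631.9543, √631.9543 = 25.138701
μ ≥ (12.8 + 25.138701)/2 = 18.9694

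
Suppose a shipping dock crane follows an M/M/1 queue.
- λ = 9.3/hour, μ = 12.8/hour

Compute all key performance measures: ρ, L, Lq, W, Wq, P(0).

Step 1: ρ = λ/μ = 9.3/12.8 = 0.7266
Step 2: L = λ/(μ-λ) = 9.3/3.50 = 2.6571
Step 3: Lq = λ²/(μ(μ-λ)) = 86.49/(12.8×3.50) = 1.9306
Step 4: W = 1/(μ-λ) = 1/3.50 = 0.28571
Step 5: Wq = λ/(μ(μ-λ)) = 9.3/(12.8×3.50) = 0.2076
Step 6: P(0) = 1-ρ = 0.2734
Verify: L = λW = 9.3×0.28571 = 2.6571 ✔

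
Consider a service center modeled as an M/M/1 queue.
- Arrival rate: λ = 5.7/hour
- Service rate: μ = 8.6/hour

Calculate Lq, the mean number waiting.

ρ = λ/μ = 5.7/8.6 = 0.6628
For M/M/1: Lq = λ²/(μ(μ-λ))
Lq = 32.49/(8.6 × 2.90)
Lq = 1.3027 customers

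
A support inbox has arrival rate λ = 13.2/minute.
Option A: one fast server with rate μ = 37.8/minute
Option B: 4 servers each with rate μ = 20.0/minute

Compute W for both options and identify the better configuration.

Option A: single server μ = 37.8 (M/M/1)
  ρ_A = 13.2/37.8 = 0.3492
  W_A = 1/(μ-λ) = 1/(37.8-13.2) = 1/24.60 = 0.04065

Option B: 4 servers μ = 20.0 (M/M/4)
  ρ_B = λ/(cμ) = 13.2/(4×20.0) = 0.1650
  Offered load a = λ/μ = cρ = 13.2/20.0 = 0.6600
  P₀ = [ Σₙ₌₀^3 aⁿ/n! + a^4/(4!(1-ρ)) ]⁻¹
  Σ = a^0/0! + a^1/1! + a^2/2! + a^3/3! = 1.0000 + 0.6600 + 0.2178 + 0.04792 = 1.9257
  a^4/(4!(1-ρ)) = 0.189747/(24 × 0.835000) = 0.009468
  P₀ = 1/(1.92572 + 0.00946843) = 0.5167
  Lq = P₀·a^4·ρ / (4!(1-ρ)²) = 0.516747 × 0.189747 × 0.165000 / (24 × 0.697225) = 0.0009668
  Wq_B = Lq/λ = 0.00096684/13.2 = 0.00007325
  W_B = Wq_B + 1/μ = 0.00007325 + 0.05000 = 0.05007

Since W_A = 0.04065 < W_B = 0.05007, Option A (single fast server) has the shorter time in system.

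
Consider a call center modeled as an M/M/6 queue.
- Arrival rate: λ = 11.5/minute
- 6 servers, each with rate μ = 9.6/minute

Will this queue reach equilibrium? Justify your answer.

Stability requires ρ = λ/(cμ) < 1
ρ = 11.5/(6 × 9.6) = 11.5/57.60 = 0.1997
Since 0.1997 < 1, the system is STABLE.
The servers are busy 19.97% of the time.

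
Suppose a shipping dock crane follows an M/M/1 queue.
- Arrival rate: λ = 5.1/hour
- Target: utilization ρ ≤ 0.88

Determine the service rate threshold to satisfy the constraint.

ρ = λ/μ, so μ = λ/ρ
μ ≥ 5.1/0.88 = 5.7955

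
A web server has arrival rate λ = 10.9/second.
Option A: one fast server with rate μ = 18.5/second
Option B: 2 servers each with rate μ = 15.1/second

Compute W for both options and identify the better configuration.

Option A: single server μ = 18.5 (M/M/1)
  ρ_A = 10.9/18.5 = 0.5892
  W_A = 1/(μ-λ) = 1/(18.5-10.9) = 1/7.60 = 0.1316

Option B: 2 servers μ = 15.1 (M/M/2)
  ρ_B = λ/(cμ) = 10.9/(2×15.1) = 0.3609
  Offered load a = λ/μ = cρ = 10.9/15.1 = 0.7219
  P₀ = [ Σₙ₌₀^1 aⁿ/n! + a^2/(2!(1-ρ)) ]⁻¹
  Σ = a^0/0! + a^1/1! = 1.0000 + 0.7219 = 1.7219
  a^2/(2!(1-ρ)) = 0.5211/(2 × 0.6391) = 0.4077
  P₀ = 1/(1.7219 + 0.4077) = 0.4696
  Lq = P₀·a^2·ρ / (2!(1-ρ)²) = 0.4696 × 0.5211 × 0.3609 / (2 × 0.4084) = 0.1081
  Wq_B = Lq/λ = 0.108119/10.9 = 0.0099192
  W_B = Wq_B + 1/μ = 0.0099192 + 0.066225 = 0.07614

Since W_B = 0.07614 < W_A = 0.1316, Option B (multiple servers) has the shorter time in system.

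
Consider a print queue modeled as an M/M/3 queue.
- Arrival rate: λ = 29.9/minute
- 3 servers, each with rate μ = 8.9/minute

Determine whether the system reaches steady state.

Stability requires ρ = λ/(cμ) < 1
ρ = 29.9/(3 × 8.9) = 29.9/26.70 = 1.1199
Since 1.1199 ≥ 1, the system is UNSTABLE.
Need c > λ/μ = 29.9/8.9 = 3.36.
Minimum servers needed: c = 4.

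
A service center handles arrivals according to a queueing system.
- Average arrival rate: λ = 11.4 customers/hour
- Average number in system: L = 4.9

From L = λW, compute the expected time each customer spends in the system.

Little's Law: L = λW, so W = L/λ
W = 4.9/11.4 = 0.4298 hours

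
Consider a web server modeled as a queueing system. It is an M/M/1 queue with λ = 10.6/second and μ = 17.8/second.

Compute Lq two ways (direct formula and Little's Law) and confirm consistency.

Method 1 (direct): Lq = λ²/(μ(μ-λ)) = 112.36/(17.8 × 7.20) = 0.8767

Method 2 (Little's Law):
W = 1/(μ-λ) = 1/7.20 = 0.13889
Wq = W - 1/μ = 0.13889 - 0.056180 = 0.08271
Lq = λWq = 10.6 × 0.08271 = 0.8767 ✔ (matches Method 1)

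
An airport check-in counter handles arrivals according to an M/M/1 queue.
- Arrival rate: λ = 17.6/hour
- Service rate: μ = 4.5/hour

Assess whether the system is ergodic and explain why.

Stability requires ρ = λ/(cμ) < 1
ρ = 17.6/(1 × 4.5) = 17.6/4.50 = 3.9111
Since 3.9111 ≥ 1, the system is UNSTABLE.
Queue grows without bound. Need μ > λ = 17.6.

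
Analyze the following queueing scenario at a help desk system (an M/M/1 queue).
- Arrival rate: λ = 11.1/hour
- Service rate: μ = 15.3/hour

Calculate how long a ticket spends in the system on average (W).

First, compute utilization: ρ = λ/μ = 11.1/15.3 = 0.7255
For M/M/1: W = 1/(μ-λ)
W = 1/(15.3-11.1) = 1/4.20
W = 0.2381 hours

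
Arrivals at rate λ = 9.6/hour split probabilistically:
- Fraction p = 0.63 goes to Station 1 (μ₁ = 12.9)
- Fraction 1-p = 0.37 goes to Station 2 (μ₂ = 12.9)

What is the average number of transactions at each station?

Effective rates: λ₁ = 9.6×0.63 = 6.048, λ₂ = 9.6×0.37 = 3.552
Station 1: ρ₁ = 6.048/12.9 = 0.46884, L₁ = ρ₁/(1-ρ₁) = 0.46884/(1-0.46884) = 0.8827
Station 2: ρ₂ = 3.552/12.9 = 0.27535, L₂ = ρ₂/(1-ρ₂) = 0.27535/(1-0.27535) = 0.3800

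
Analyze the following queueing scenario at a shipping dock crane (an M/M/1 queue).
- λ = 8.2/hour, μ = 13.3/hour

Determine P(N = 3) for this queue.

ρ = λ/μ = 8.2/13.3 = 0.61654
P(n) = (1-ρ)ρⁿ
P(3) = (1-0.61654) × 0.61654^3
P(3) = 0.38346 × 0.23436
P(3) = 0.08987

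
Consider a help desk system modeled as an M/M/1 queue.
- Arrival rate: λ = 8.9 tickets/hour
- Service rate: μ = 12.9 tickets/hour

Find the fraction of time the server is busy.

Server utilization: ρ = λ/μ
ρ = 8.9/12.9 = 0.6899
The server is busy 68.99% of the time.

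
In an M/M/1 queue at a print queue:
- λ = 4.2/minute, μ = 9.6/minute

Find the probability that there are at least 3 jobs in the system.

ρ = λ/μ = 4.2/9.6 = 0.4375
P(N ≥ n) = ρⁿ
P(N ≥ 3) = 0.4375^3
P(N ≥ 3) = 0.08374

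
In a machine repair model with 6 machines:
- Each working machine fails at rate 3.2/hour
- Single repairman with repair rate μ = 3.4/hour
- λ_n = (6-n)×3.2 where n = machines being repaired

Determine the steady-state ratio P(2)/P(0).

P(2)/P(0) = ∏_{i=0}^{2-1} λ_i/μ_{i+1}
= (6-0)×3.2/3.4 × (6-1)×3.2/3.4
= 26.5744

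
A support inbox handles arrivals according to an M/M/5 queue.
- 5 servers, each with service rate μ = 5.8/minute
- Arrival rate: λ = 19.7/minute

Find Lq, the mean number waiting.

Traffic intensity: ρ = λ/(cμ) = 19.7/(5×5.8) = 0.6793
Since ρ = 0.6793 < 1, system is stable.
Offered load a = λ/μ = cρ = 19.7/5.8 = 3.3966
P₀ = [ Σₙ₌₀^4 aⁿ/n! + a^5/(5!(1-ρ)) ]⁻¹
Σ = a^0/0! + a^1/1! + a^2/2! + a^3/3! + a^4/4! = 1.00000 + 3.39655 + 5.76828 + 6.53076 + 5.54551 = 22.2411
a^5/(5!(1-ρ)) = 452.0549/(120 × 0.32069) = 11.7469
P₀ = 1/(22.2411 + 11.7469) = 0.02942
Lq = P₀·a^5·ρ / (5!(1-ρ)²) = 0.029422 × 452.0549 × 0.67931 / (120 × 0.10284) = 0.7321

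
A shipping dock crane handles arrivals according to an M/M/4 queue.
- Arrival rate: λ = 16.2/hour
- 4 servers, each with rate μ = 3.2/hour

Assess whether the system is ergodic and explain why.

Stability requires ρ = λ/(cμ) < 1
ρ = 16.2/(4 × 3.2) = 16.2/12.80 = 1.2656
Since 1.2656 ≥ 1, the system is UNSTABLE.
Need c > λ/μ = 16.2/3.2 = 5.06.
Minimum servers needed: c = 6.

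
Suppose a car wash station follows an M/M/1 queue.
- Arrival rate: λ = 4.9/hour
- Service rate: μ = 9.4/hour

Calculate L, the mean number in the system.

ρ = λ/μ = 4.9/9.4 = 0.5213
For M/M/1: L = λ/(μ-λ)
L = 4.9/(9.4-4.9) = 4.9/4.50
L = 1.0889 cars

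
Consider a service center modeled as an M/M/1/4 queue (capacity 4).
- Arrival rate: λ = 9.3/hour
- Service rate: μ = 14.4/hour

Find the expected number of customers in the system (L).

ρ = λ/μ = 9.3/14.4 = 0.64583
P₀ = (1-ρ)/(1-ρ^(K+1)) = (1-0.64583)/(1-0.64583^5) = 0.35417/0.88765 = 0.3990
P_K = P₀×ρ^K = 0.39900 × 0.64583^4 = 0.39900 × 0.17397 = 0.06941
L = ρ[1 - (K+1)ρ^K + Kρ^(K+1)] / [(1-ρ)(1-ρ^(K+1))]
L = 0.64583 × (1 - 5×0.17397 + 4×0.11235) / ((1 - 0.64583) × (1 - 0.11235)) = 1.1906 customers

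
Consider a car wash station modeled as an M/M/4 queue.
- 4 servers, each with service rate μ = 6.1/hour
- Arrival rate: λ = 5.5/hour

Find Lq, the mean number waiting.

Traffic intensity: ρ = λ/(cμ) = 5.5/(4×6.1) = 0.2254
Since ρ = 0.2254 < 1, system is stable.
Offered load a = λ/μ = cρ = 5.5/6.1 = 0.9016
P₀ = [ Σₙ₌₀^3 aⁿ/n! + a^4/(4!(1-ρ)) ]⁻¹
Σ = a^0/0! + a^1/1! + a^2/2! + a^3/3! = 1.0000 + 0.9016 + 0.4065 + 0.1222 = 2.4303
a^4/(4!(1-ρ)) = 0.6609/(24 × 0.7746) = 0.03555
P₀ = 1/(2.4303 + 0.03555) = 0.4055
Lq = P₀·a^4·ρ / (4!(1-ρ)²) = 0.405543 × 0.660893 × 0.225410 / (24 × 0.599990) = 0.004196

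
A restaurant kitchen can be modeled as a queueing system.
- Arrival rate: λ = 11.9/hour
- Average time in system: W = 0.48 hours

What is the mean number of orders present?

Little's Law: L = λW
L = 11.9 × 0.48 = 5.7120 orders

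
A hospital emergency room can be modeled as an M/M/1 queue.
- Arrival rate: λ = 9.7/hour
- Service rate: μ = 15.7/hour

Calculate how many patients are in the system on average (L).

ρ = λ/μ = 9.7/15.7 = 0.6178
For M/M/1: L = λ/(μ-λ)
L = 9.7/(15.7-9.7) = 9.7/6.00
L = 1.6167 patients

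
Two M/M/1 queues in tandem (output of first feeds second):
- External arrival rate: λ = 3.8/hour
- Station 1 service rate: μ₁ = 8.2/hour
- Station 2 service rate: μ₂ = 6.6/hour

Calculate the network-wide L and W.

By Jackson's theorem, each station behaves as independent M/M/1.
Station 1: ρ₁ = 3.8/8.2 = 0.4634, L₁ = ρ₁/(1-ρ₁) = λ/(μ₁-λ) = 3.8/4.40 = 0.863636
Station 2: ρ₂ = 3.8/6.6 = 0.5758, L₂ = ρ₂/(1-ρ₂) = λ/(μ₂-λ) = 3.8/2.80 = 1.35714
Total: L = L₁ + L₂ = 0.863636 + 1.35714 = 2.2208
W = L/λ = 2.2208/3.8 = 0.5844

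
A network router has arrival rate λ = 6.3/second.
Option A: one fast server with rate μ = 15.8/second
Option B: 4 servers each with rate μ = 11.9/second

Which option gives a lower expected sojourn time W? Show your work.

Option A: single server μ = 15.8 (M/M/1)
  ρ_A = 6.3/15.8 = 0.3987
  W_A = 1/(μ-λ) = 1/(15.8-6.3) = 1/9.50 = 0.1053

Option B: 4 servers μ = 11.9 (M/M/4)
  ρ_B = λ/(cμ) = 6.3/(4×11.9) = 0.1324
  Offered load a = λ/μ = cρ = 6.3/11.9 = 0.5294
  P₀ = [ Σₙ₌₀^3 aⁿ/n! + a^4/(4!(1-ρ)) ]⁻¹
  Σ = a^0/0! + a^1/1! + a^2/2! + a^3/3! = 1.0000 + 0.52941 + 0.14014 + 0.024730 = 1.6943
  a^4/(4!(1-ρ)) = 0.078555/(24 × 0.86765) = 0.003772
  P₀ = 1/(1.6943 + 0.003772) = 0.5889
  Lq = P₀·a^4·ρ / (4!(1-ρ)²) = 0.58891 × 0.078555 × 0.13235 / (24 × 0.75281) = 0.0003389
  Wq_B = Lq/λ = 0.00033889/6.3 = 0.000053792
  W_B = Wq_B + 1/μ = 0.000053792 + 0.084034 = 0.08409

Since W_B = 0.08409 < W_A = 0.1053, Option B (multiple servers) has the shorter time in system.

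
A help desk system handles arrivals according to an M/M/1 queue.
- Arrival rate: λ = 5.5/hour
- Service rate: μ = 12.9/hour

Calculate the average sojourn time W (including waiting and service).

First, compute utilization: ρ = λ/μ = 5.5/12.9 = 0.4264
For M/M/1: W = 1/(μ-λ)
W = 1/(12.9-5.5) = 1/7.40
W = 0.1351 hours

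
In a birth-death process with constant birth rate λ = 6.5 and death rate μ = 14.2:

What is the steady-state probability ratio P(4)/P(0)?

For constant rates: P(n)/P(0) = (λ/μ)^n
P(4)/P(0) = (6.5/14.2)^4 = 0.45775^4 = 0.04390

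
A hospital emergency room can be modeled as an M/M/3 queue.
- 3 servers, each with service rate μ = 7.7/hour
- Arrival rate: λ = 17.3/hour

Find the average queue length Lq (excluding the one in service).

Traffic intensity: ρ = λ/(cμ) = 17.3/(3×7.7) = 0.7489
Since ρ = 0.7489 < 1, system is stable.
Offered load a = λ/μ = cρ = 17.3/7.7 = 2.2468
P₀ = [ Σₙ₌₀^2 aⁿ/n! + a^3/(3!(1-ρ)) ]⁻¹
Σ = a^0/0! + a^1/1! + a^2/2! = 1.00000 + 2.24675 + 2.52395 = 5.7707
a^3/(3!(1-ρ)) = 11.34139/(6 × 0.2510823) = 7.5283
P₀ = 1/(5.7707 + 7.5283) = 0.07519
Lq = P₀·a^3·ρ / (3!(1-ρ)²) = 0.075193 × 11.3414 × 0.74892 / (6 × 0.063042) = 1.6885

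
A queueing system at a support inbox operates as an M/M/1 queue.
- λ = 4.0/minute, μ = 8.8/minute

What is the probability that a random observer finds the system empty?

ρ = λ/μ = 4.0/8.8 = 0.4545
P(0) = 1 - ρ = 1 - 0.4545 = 0.5455
The server is idle 54.55% of the time.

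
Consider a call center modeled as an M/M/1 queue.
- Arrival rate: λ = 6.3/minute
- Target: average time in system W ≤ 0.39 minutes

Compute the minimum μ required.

For M/M/1: W = 1/(μ-λ)
Need W ≤ 0.39, so 1/(μ-λ) ≤ 0.39
μ - λ ≥ 1/0.39 = 2.5641
μ ≥ 6.3 + 2.5641 = 8.8641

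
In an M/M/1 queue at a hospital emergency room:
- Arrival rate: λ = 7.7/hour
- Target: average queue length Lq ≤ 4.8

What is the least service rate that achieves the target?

For M/M/1: Lq = λ²/(μ(μ-λ))
Need Lq ≤ 4.8, i.e. μ(μ-λ) ≥ λ²/4.8
μ² - 7.7μ - 59.29/4.8 ≥ 0  →  μ² - 7.7μ - 12.35208 ≥ 0
Quadratic formula (positive root): μ = [λ + √(λ² + 4×12.35208)]/2
Discriminant: 59.29 + 4×12.35208 = 108.6983, √108.6983 = 10.4258
μ ≥ (7.7 + 10.4258)/2 = 9.0629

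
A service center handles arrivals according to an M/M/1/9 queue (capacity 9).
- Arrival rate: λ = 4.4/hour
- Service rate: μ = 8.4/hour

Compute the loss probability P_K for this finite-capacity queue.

ρ = λ/μ = 4.4/8.4 = 0.5238
P₀ = (1-ρ)/(1-ρ^(K+1)) = (1-0.5238)/(1-0.5238^10) = 0.47620/0.99845 = 0.4769
P_K = P₀×ρ^K = 0.47694 × 0.5238^9 = 0.47694 × 0.0029682 = 0.001416
Blocking probability = 0.14%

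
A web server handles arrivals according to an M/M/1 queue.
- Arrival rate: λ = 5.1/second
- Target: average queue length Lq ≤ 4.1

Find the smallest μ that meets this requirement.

For M/M/1: Lq = λ²/(μ(μ-λ))
Need Lq ≤ 4.1, i.e. μ(μ-λ) ≥ λ²/4.1
μ² - 5.1μ - 26.01/4.1 ≥ 0  →  μ² - 5.1μ - 6.3439 ≥ 0
Quadratic formula (positive root): μ = [λ + √(λ² + 4×6.3439)]/2
Discriminant: 26.01 + 4×6.3439 = 51.3856, √51.3856 = 7.1684
μ ≥ (5.1 + 7.1684)/2 = 6.1342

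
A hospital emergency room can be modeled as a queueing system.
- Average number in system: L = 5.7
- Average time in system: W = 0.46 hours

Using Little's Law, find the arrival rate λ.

Little's Law: L = λW, so λ = L/W
λ = 5.7/0.46 = 12.3913 patients/hour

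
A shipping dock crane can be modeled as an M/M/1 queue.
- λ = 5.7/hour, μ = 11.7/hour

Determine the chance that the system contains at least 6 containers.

ρ = λ/μ = 5.7/11.7 = 0.4872
P(N ≥ n) = ρⁿ
P(N ≥ 6) = 0.4872^6
P(N ≥ 6) = 0.01337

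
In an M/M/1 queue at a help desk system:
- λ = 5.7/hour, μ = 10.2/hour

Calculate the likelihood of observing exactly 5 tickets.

ρ = λ/μ = 5.7/10.2 = 0.5588
P(n) = (1-ρ)ρⁿ
P(5) = (1-0.5588) × 0.5588^5
P(5) = 0.4412 × 0.05449
P(5) = 0.02404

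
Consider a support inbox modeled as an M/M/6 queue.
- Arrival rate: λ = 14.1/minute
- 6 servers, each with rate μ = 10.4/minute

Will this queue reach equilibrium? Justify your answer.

Stability requires ρ = λ/(cμ) < 1
ρ = 14.1/(6 × 10.4) = 14.1/62.40 = 0.2260
Since 0.2260 < 1, the system is STABLE.
The servers are busy 22.60% of the time.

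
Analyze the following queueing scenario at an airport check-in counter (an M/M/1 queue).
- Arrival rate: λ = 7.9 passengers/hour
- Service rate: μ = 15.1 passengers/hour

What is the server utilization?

Server utilization: ρ = λ/μ
ρ = 7.9/15.1 = 0.5232
The server is busy 52.32% of the time.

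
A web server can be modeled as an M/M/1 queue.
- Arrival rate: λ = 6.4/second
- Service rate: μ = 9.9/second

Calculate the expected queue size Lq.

ρ = λ/μ = 6.4/9.9 = 0.6465
For M/M/1: Lq = λ²/(μ(μ-λ))
Lq = 40.96/(9.9 × 3.50)
Lq = 1.1821 requests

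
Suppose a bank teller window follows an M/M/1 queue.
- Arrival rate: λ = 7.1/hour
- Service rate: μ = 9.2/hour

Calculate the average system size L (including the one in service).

ρ = λ/μ = 7.1/9.2 = 0.7717
For M/M/1: L = λ/(μ-λ)
L = 7.1/(9.2-7.1) = 7.1/2.10
L = 3.3810 transactions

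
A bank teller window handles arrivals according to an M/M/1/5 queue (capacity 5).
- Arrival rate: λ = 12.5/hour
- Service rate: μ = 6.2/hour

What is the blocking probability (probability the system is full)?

ρ = λ/μ = 12.5/6.2 = 2.01613
P₀ = (1-ρ)/(1-ρ^(K+1)) = (1-2.01613)/(1-2.01613^6) = -1.0161/-66.1601 = 0.01536
P_K = P₀×ρ^K = 0.015359 × 2.01613^5 = 0.015359 × 33.3114 = 0.5116
Blocking probability = 51.16%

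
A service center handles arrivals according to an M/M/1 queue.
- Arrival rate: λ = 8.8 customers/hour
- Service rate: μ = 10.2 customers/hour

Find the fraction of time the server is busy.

Server utilization: ρ = λ/μ
ρ = 8.8/10.2 = 0.8627
The server is busy 86.27% of the time.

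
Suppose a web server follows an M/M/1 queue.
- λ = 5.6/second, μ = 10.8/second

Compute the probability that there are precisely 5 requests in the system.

ρ = λ/μ = 5.6/10.8 = 0.51852
P(n) = (1-ρ)ρⁿ
P(5) = (1-0.51852) × 0.51852^5
P(5) = 0.4815 × 0.03748
P(5) = 0.01805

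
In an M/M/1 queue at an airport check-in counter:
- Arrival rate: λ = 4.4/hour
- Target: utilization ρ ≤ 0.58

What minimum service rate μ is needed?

ρ = λ/μ, so μ = λ/ρ
μ ≥ 4.4/0.58 = 7.5862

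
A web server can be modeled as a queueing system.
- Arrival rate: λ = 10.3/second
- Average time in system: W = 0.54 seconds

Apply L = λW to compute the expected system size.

Little's Law: L = λW
L = 10.3 × 0.54 = 5.5620 requests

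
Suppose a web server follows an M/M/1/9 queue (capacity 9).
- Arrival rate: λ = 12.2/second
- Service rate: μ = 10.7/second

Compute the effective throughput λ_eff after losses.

ρ = λ/μ = 12.2/10.7 = 1.14019
P₀ = (1-ρ)/(1-ρ^(K+1)) = (1-1.14019)/(1-1.14019^10) = -0.1402/-2.7134 = 0.05167
P_K = P₀×ρ^K = 0.05167 × 1.14019^9 = 0.05167 × 3.2568 = 0.1683
λ_eff = λ(1-P_K) = 12.2 × (1 - 0.16826) = 12.2 × 0.83174 = 10.1472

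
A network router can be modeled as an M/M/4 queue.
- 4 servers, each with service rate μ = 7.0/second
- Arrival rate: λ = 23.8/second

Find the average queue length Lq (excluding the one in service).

Traffic intensity: ρ = λ/(cμ) = 23.8/(4×7.0) = 0.8500
Since ρ = 0.8500 < 1, system is stable.
Offered load a = λ/μ = cρ = 23.8/7.0 = 3.4000
P₀ = [ Σₙ₌₀^3 aⁿ/n! + a^4/(4!(1-ρ)) ]⁻¹
Σ = a^0/0! + a^1/1! + a^2/2! + a^3/3! = 1.0000 + 3.4000 + 5.7800 + 6.5507 = 16.7307
a^4/(4!(1-ρ)) = 133.6336/(24 × 0.1500) = 37.1204
P₀ = 1/(16.7307 + 37.1204) = 0.01857
Lq = P₀·a^4·ρ / (4!(1-ρ)²) = 0.0185697 × 133.6336 × 0.850000 / (24 × 0.0225000) = 3.9061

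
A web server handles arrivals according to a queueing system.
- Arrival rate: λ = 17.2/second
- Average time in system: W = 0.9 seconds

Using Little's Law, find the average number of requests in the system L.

Little's Law: L = λW
L = 17.2 × 0.9 = 15.4800 requests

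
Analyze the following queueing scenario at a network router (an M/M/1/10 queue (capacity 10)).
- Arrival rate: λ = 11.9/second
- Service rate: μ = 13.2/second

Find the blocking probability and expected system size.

ρ = λ/μ = 11.9/13.2 = 0.90152
P₀ = (1-ρ)/(1-ρ^(K+1)) = (1-0.90152)/(1-0.90152^11) = 0.09848/0.6803 = 0.1448
P_K = P₀×ρ^K = 0.14476 × 0.90152^10 = 0.14476 × 0.35461 = 0.05133
Blocking probability P_10 = 0.05133 (5.13%)
L = ρ[1 - (K+1)ρ^K + Kρ^(K+1)] / [(1-ρ)(1-ρ^(K+1))]
L = 0.90152 × (1 - 11×0.3546122 + 10×0.3196900) / ((1 - 0.90152) × (1 - 0.3196900)) = 3.9852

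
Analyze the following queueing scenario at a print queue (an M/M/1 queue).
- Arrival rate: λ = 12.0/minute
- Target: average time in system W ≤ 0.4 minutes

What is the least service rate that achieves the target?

For M/M/1: W = 1/(μ-λ)
Need W ≤ 0.4, so 1/(μ-λ) ≤ 0.4
μ - λ ≥ 1/0.4 = 2.5000
μ ≥ 12.0 + 2.5000 = 14.5000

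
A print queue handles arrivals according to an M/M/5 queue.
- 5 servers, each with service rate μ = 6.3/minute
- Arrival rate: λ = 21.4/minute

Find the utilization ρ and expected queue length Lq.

Traffic intensity: ρ = λ/(cμ) = 21.4/(5×6.3) = 0.6794
Since ρ = 0.6794 < 1, system is stable.
Offered load a = λ/μ = cρ = 21.4/6.3 = 3.3968
P₀ = [ Σₙ₌₀^4 aⁿ/n! + a^5/(5!(1-ρ)) ]⁻¹
Σ = a^0/0! + a^1/1! + a^2/2! + a^3/3! + a^4/4! = 1.00000 + 3.39683 + 5.76921 + 6.53233 + 5.54730 = 22.2457
a^5/(5!(1-ρ)) = 452.2370/(120 × 0.320635) = 11.7537
P₀ = 1/(22.2457 + 11.7537) = 0.02941
Lq = P₀·a^5·ρ / (5!(1-ρ)²) = 0.02941 × 452.2370 × 0.6794 / (120 × 0.1028) = 0.7325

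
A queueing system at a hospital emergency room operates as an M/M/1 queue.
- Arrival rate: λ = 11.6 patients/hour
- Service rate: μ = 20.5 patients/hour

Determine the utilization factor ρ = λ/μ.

Server utilization: ρ = λ/μ
ρ = 11.6/20.5 = 0.5659
The server is busy 56.59% of the time.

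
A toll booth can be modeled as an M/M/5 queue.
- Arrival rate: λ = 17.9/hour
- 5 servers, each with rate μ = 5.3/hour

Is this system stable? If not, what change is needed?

Stability requires ρ = λ/(cμ) < 1
ρ = 17.9/(5 × 5.3) = 17.9/26.50 = 0.6755
Since 0.6755 < 1, the system is STABLE.
The servers are busy 67.55% of the time.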